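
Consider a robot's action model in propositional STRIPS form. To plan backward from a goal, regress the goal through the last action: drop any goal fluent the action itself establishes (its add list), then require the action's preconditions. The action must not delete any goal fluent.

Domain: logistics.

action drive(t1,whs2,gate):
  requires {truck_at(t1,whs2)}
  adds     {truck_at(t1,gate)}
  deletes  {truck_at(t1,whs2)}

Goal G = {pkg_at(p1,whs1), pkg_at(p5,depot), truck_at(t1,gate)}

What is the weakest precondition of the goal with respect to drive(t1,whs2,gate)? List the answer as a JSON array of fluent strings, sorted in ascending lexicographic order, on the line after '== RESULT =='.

Compute (G \ add) ∪ pre:
  G ∩ del = {}  (empty — regression defined)
  G \ add = {pkg_at(p1,whs1), pkg_at(p5,depot), truck_at(t1,gate)} \ {truck_at(t1,gate)} = {pkg_at(p1,whs1), pkg_at(p5,depot)}
  ∪ pre   = {pkg_at(p1,whs1), pkg_at(p5,depot)} ∪ {truck_at(t1,whs2)}
          = {pkg_at(p1,whs1), pkg_at(p5,depot), truck_at(t1,whs2)}

== RESULT ==
["pkg_at(p1,whs1)", "pkg_at(p5,depot)", "truck_at(t1,whs2)"]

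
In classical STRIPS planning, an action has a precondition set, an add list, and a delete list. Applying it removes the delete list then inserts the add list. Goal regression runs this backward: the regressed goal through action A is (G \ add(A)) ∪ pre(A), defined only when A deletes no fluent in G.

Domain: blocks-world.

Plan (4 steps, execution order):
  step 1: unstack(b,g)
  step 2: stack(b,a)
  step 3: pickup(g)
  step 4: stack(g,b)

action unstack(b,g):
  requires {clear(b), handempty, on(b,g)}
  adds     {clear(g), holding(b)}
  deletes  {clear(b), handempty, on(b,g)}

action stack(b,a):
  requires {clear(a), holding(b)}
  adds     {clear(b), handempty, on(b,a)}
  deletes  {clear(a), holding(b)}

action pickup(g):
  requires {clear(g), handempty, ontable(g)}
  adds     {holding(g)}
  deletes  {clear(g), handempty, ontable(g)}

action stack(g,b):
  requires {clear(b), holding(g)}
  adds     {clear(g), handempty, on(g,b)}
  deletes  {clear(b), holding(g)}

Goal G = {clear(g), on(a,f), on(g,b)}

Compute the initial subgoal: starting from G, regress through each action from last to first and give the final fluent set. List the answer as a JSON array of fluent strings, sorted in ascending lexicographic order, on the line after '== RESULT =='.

Work backward from the goal:
  through step 4 (stack(g,b)): drop {clear(g), on(g,b)}, keep {on(a,f)}, require {clear(b), holding(g)}
    → {clear(b), holding(g), on(a,f)}
  through step 3 (pickup(g)): drop {holding(g)}, keep {clear(b), on(a,f)}, require {clear(g), handempty, ontable(g)}
    → {clear(b), clear(g), handempty, on(a,f), ontable(g)}
  through step 2 (stack(b,a)): drop {clear(b), handempty}, keep {clear(g), on(a,f), ontable(g)}, require {clear(a), holding(b)}
    → {clear(a), clear(g), holding(b), on(a,f), ontable(g)}
  through step 1 (unstack(b,g)): drop {clear(g), holding(b)}, keep {clear(a), on(a,f), ontable(g)}, require {clear(b), handempty, on(b,g)}
    → {clear(a), clear(b), handempty, on(a,f), on(b,g), ontable(g)}

== RESULT ==
["clear(a)", "clear(b)", "handempty", "on(a,f)", "on(b,g)", "ontable(g)"]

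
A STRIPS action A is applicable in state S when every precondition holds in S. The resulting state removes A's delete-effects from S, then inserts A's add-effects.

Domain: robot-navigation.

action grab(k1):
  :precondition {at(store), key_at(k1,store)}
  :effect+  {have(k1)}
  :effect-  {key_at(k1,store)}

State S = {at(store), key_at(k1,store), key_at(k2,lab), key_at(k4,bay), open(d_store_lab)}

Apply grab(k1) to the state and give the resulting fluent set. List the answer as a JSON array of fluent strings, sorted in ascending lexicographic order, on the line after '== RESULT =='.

Progress:
  pre ⊆ S: {at(store), key_at(k1,store)} ⊆ S  — applicable
  S \ del = {at(store), key_at(k2,lab), key_at(k4,bay), open(d_store_lab)}
  ∪ add   = {at(store), have(k1), key_at(k2,lab), key_at(k4,bay), open(d_store_lab)}

== RESULT ==
["at(store)", "have(k1)", "key_at(k2,lab)", "key_at(k4,bay)", "open(d_store_lab)"]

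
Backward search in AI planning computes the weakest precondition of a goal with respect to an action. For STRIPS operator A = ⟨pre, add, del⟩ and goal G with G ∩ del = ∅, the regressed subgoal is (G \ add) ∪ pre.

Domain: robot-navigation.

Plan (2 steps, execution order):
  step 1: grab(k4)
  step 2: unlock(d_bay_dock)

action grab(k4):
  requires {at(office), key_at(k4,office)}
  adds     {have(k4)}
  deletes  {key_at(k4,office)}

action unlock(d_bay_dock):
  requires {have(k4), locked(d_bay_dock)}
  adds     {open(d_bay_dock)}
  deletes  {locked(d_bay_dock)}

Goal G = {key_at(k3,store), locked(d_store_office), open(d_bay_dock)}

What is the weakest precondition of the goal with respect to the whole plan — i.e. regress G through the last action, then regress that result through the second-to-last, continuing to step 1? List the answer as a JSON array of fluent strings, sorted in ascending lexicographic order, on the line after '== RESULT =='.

Work backward from the goal:
  through step 2 (unlock(d_bay_dock)): drop {open(d_bay_dock)}, keep {key_at(k3,store), locked(d_store_office)}, require {have(k4), locked(d_bay_dock)}
    → {have(k4), key_at(k3,store), locked(d_bay_dock), locked(d_store_office)}
  through step 1 (grab(k4)): drop {have(k4)}, keep {key_at(k3,store), locked(d_bay_dock), locked(d_store_office)}, require {at(office), key_at(k4,office)}
    → {at(office), key_at(k3,store), key_at(k4,office), locked(d_bay_dock), locked(d_store_office)}

== RESULT ==
["at(office)", "key_at(k3,store)", "key_at(k4,office)", "locked(d_bay_dock)", "locked(d_store_office)"]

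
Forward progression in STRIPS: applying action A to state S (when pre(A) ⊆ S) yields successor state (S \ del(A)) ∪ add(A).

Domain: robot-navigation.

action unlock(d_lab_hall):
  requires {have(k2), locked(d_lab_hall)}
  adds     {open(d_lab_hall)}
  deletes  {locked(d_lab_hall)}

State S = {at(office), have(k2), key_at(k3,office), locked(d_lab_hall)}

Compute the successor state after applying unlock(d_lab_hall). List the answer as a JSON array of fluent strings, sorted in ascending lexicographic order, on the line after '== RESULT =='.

Compute (S \ del) ∪ add:
  pre ⊆ S: {have(k2), locked(d_lab_hall)} ⊆ S  — applicable
  S \ del = {at(office), have(k2), key_at(k3,office)}
  ∪ add   = {at(office), have(k2), key_at(k3,office), open(d_lab_hall)}

== RESULT ==
["at(office)", "have(k2)", "key_at(k3,office)", "open(d_lab_hall)"]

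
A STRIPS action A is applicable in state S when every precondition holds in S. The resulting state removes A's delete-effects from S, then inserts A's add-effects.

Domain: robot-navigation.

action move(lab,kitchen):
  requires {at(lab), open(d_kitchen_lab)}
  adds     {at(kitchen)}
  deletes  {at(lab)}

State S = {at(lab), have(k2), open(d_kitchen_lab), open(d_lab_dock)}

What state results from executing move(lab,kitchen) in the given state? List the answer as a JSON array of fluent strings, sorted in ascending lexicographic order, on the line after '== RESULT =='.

Compute (S \ del) ∪ add:
  pre ⊆ S: {at(lab), open(d_kitchen_lab)} ⊆ S  — applicable
  S \ del = {have(k2), open(d_kitchen_lab), open(d_lab_dock)}
  ∪ add   = {at(kitchen), have(k2), open(d_kitchen_lab), open(d_lab_dock)}

== RESULT ==
["at(kitchen)", "have(k2)", "open(d_kitchen_lab)", "open(d_lab_dock)"]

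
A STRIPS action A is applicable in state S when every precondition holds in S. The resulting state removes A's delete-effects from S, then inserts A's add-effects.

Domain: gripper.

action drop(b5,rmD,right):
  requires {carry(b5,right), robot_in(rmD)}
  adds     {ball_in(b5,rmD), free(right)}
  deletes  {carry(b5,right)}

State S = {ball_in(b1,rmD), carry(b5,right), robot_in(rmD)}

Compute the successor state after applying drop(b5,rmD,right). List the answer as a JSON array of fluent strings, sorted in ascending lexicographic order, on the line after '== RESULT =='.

Compute (S \ del) ∪ add:
  pre ⊆ S: {carry(b5,right), robot_in(rmD)} ⊆ S  — applicable
  S \ del = {ball_in(b1,rmD), robot_in(rmD)}
  ∪ add   = {ball_in(b1,rmD), ball_in(b5,rmD), free(right), robot_in(rmD)}

== RESULT ==
["ball_in(b1,rmD)", "ball_in(b5,rmD)", "free(right)", "robot_in(rmD)"]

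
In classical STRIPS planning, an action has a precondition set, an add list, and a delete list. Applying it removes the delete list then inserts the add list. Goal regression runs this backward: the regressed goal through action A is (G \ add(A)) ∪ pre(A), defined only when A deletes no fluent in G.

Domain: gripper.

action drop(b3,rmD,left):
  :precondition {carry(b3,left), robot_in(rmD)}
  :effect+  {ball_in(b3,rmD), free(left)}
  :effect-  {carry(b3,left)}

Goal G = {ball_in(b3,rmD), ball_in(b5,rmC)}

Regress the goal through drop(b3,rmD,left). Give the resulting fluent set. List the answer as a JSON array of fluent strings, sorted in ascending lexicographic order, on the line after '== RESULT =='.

Regress:
  G ∩ del = {}  (empty — regression defined)
  G \ add = {ball_in(b3,rmD), ball_in(b5,rmC)} \ {ball_in(b3,rmD), free(left)} = {ball_in(b5,rmC)}
  ∪ pre   = {ball_in(b5,rmC)} ∪ {carry(b3,left), robot_in(rmD)}
          = {ball_in(b5,rmC), carry(b3,left), robot_in(rmD)}

== RESULT ==
["ball_in(b5,rmC)", "carry(b3,left)", "robot_in(rmD)"]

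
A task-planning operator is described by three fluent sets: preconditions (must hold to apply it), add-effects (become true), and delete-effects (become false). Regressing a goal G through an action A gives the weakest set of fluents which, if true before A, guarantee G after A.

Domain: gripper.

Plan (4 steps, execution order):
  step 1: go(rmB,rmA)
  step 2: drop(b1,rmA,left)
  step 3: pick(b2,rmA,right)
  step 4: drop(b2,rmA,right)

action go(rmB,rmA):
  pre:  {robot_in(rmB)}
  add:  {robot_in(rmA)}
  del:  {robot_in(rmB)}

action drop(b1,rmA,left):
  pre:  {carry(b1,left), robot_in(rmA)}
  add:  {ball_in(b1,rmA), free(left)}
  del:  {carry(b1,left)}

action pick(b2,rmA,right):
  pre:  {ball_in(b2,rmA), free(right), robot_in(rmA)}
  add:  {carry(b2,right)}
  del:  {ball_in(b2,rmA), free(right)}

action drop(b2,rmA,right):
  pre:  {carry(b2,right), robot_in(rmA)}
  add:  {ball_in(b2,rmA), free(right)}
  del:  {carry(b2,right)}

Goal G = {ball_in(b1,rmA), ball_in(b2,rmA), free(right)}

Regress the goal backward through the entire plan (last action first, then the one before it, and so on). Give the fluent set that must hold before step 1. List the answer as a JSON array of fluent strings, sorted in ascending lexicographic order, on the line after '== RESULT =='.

Work backward from the goal:
  through step 4 (drop(b2,rmA,right)): drop {ball_in(b2,rmA), free(right)}, keep {ball_in(b1,rmA)}, require {carry(b2,right), robot_in(rmA)}
    → {ball_in(b1,rmA), carry(b2,right), robot_in(rmA)}
  through step 3 (pick(b2,rmA,right)): drop {carry(b2,right)}, keep {ball_in(b1,rmA), robot_in(rmA)}, require {ball_in(b2,rmA), free(right), robot_in(rmA)}
    → {ball_in(b1,rmA), ball_in(b2,rmA), free(right), robot_in(rmA)}
  through step 2 (drop(b1,rmA,left)): drop {ball_in(b1,rmA)}, keep {ball_in(b2,rmA), free(right), robot_in(rmA)}, require {carry(b1,left), robot_in(rmA)}
    → {ball_in(b2,rmA), carry(b1,left), free(right), robot_in(rmA)}
  through step 1 (go(rmB,rmA)): drop {robot_in(rmA)}, keep {ball_in(b2,rmA), carry(b1,left), free(right)}, require {robot_in(rmB)}
    → {ball_in(b2,rmA), carry(b1,left), free(right), robot_in(rmB)}

== RESULT ==
["ball_in(b2,rmA)", "carry(b1,left)", "free(right)", "robot_in(rmB)"]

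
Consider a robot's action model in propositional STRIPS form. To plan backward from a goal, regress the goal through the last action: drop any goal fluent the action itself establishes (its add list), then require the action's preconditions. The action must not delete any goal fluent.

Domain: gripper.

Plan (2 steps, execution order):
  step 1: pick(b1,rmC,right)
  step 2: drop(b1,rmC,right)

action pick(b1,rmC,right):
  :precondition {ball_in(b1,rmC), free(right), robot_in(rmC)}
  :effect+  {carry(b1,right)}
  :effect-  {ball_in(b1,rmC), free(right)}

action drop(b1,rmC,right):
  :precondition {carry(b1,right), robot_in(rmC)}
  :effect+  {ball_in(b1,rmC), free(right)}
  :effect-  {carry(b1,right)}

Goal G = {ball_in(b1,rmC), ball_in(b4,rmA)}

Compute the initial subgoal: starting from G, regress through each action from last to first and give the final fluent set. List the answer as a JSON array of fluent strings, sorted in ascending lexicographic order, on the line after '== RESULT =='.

Work backward from the goal:
  through step 2 (drop(b1,rmC,right)): drop {ball_in(b1,rmC)}, keep {ball_in(b4,rmA)}, require {carry(b1,right), robot_in(rmC)}
    → {ball_in(b4,rmA), carry(b1,right), robot_in(rmC)}
  through step 1 (pick(b1,rmC,right)): drop {carry(b1,right)}, keep {ball_in(b4,rmA), robot_in(rmC)}, require {ball_in(b1,rmC), free(right), robot_in(rmC)}
    → {ball_in(b1,rmC), ball_in(b4,rmA), free(right), robot_in(rmC)}

== RESULT ==
["ball_in(b1,rmC)", "ball_in(b4,rmA)", "free(right)", "robot_in(rmC)"]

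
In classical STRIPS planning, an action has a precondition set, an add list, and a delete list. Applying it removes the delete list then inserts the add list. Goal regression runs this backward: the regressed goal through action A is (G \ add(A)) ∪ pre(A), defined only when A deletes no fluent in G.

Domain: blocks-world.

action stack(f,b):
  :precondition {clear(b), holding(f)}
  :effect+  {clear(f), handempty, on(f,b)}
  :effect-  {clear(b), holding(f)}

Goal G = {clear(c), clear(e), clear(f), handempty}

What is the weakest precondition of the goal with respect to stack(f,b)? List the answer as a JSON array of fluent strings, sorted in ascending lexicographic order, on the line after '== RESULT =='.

Compute (G \ add) ∪ pre:
  G ∩ del = {}  (empty — regression defined)
  G \ add = {clear(c), clear(e), clear(f), handempty} \ {clear(f), handempty, on(f,b)} = {clear(c), clear(e)}
  ∪ pre   = {clear(c), clear(e)} ∪ {clear(b), holding(f)}
          = {clear(b), clear(c), clear(e), holding(f)}

== RESULT ==
["clear(b)", "clear(c)", "clear(e)", "holding(f)"]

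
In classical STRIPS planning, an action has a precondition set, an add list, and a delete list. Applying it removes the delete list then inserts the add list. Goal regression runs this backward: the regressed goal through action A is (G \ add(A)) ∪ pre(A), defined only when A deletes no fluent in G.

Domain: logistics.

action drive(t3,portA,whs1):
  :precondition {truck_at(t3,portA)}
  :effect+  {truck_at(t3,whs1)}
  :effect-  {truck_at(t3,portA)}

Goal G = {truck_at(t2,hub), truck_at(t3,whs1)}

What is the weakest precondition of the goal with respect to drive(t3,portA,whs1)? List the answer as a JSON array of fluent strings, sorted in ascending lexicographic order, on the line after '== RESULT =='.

Compute (G \ add) ∪ pre:
  G ∩ del = {}  (empty — regression defined)
  G \ add = {truck_at(t2,hub), truck_at(t3,whs1)} \ {truck_at(t3,whs1)} = {truck_at(t2,hub)}
  ∪ pre   = {truck_at(t2,hub)} ∪ {truck_at(t3,portA)}
          = {truck_at(t2,hub), truck_at(t3,portA)}

== RESULT ==
["truck_at(t2,hub)", "truck_at(t3,portA)"]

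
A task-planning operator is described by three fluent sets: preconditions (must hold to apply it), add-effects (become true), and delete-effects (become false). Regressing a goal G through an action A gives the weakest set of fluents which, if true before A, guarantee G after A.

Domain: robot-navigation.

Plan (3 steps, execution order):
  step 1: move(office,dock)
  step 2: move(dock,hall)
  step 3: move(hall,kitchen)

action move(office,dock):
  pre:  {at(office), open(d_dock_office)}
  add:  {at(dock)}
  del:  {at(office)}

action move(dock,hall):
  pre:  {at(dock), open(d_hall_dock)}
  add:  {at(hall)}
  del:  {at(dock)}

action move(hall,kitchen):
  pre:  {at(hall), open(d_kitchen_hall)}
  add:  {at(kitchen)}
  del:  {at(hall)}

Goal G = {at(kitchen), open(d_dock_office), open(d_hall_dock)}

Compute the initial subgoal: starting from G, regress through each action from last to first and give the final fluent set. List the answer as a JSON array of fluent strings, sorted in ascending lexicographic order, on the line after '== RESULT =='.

Work backward from the goal:
  through step 3 (move(hall,kitchen)): drop {at(kitchen)}, keep {open(d_dock_office), open(d_hall_dock)}, require {at(hall), open(d_kitchen_hall)}
    → {at(hall), open(d_dock_office), open(d_hall_dock), open(d_kitchen_hall)}
  through step 2 (move(dock,hall)): drop {at(hall)}, keep {open(d_dock_office), open(d_hall_dock), open(d_kitchen_hall)}, require {at(dock), open(d_hall_dock)}
    → {at(dock), open(d_dock_office), open(d_hall_dock), open(d_kitchen_hall)}
  through step 1 (move(office,dock)): drop {at(dock)}, keep {open(d_dock_office), open(d_hall_dock), open(d_kitchen_hall)}, require {at(office), open(d_dock_office)}
    → {at(office), open(d_dock_office), open(d_hall_dock), open(d_kitchen_hall)}

== RESULT ==
["at(office)", "open(d_dock_office)", "open(d_hall_dock)", "open(d_kitchen_hall)"]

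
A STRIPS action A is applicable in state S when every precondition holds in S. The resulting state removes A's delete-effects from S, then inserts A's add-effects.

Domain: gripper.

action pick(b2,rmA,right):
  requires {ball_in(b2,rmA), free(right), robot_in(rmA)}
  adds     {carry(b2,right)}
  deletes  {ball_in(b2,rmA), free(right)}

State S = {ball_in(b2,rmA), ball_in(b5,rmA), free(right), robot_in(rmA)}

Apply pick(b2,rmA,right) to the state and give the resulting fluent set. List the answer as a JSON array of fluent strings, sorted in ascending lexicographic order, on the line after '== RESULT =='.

Compute (S \ del) ∪ add:
  pre ⊆ S: {ball_in(b2,rmA), free(right), robot_in(rmA)} ⊆ S  — applicable
  S \ del = {ball_in(b5,rmA), robot_in(rmA)}
  ∪ add   = {ball_in(b5,rmA), carry(b2,right), robot_in(rmA)}

== RESULT ==
["ball_in(b5,rmA)", "carry(b2,right)", "robot_in(rmA)"]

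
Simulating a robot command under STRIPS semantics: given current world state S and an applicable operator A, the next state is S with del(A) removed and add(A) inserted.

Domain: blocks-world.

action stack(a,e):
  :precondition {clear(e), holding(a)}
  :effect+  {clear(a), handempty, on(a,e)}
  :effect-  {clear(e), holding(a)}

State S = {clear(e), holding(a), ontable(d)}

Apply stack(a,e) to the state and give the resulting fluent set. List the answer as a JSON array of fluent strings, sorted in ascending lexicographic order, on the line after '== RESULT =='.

Compute (S \ del) ∪ add:
  pre ⊆ S: {clear(e), holding(a)} ⊆ S  — applicable
  S \ del = {ontable(d)}
  ∪ add   = {clear(a), handempty, on(a,e), ontable(d)}

== RESULT ==
["clear(a)", "handempty", "on(a,e)", "ontable(d)"]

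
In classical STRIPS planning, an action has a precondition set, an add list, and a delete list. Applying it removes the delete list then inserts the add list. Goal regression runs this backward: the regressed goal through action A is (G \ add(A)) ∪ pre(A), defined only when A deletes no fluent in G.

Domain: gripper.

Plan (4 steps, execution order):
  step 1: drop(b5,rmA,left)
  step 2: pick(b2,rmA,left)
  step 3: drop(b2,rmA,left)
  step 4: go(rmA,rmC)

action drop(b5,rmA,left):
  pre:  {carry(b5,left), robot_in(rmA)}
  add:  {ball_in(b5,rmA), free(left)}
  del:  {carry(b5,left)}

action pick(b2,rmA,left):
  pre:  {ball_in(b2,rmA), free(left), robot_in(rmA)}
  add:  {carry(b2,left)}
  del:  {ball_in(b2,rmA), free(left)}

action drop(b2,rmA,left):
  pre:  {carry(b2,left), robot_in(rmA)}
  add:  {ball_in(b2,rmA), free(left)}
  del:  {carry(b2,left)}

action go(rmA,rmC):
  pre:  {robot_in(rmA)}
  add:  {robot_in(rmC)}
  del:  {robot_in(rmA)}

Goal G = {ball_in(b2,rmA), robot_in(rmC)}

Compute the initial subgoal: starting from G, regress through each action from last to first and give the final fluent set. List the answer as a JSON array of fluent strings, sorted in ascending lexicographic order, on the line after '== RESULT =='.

Work backward from the goal:
  through step 4 (go(rmA,rmC)): drop {robot_in(rmC)}, keep {ball_in(b2,rmA)}, require {robot_in(rmA)}
    → {ball_in(b2,rmA), robot_in(rmA)}
  through step 3 (drop(b2,rmA,left)): drop {ball_in(b2,rmA)}, keep {robot_in(rmA)}, require {carry(b2,left), robot_in(rmA)}
    → {carry(b2,left), robot_in(rmA)}
  through step 2 (pick(b2,rmA,left)): drop {carry(b2,left)}, keep {robot_in(rmA)}, require {ball_in(b2,rmA), free(left), robot_in(rmA)}
    → {ball_in(b2,rmA), free(left), robot_in(rmA)}
  through step 1 (drop(b5,rmA,left)): drop {free(left)}, keep {ball_in(b2,rmA), robot_in(rmA)}, require {carry(b5,left), robot_in(rmA)}
    → {ball_in(b2,rmA), carry(b5,left), robot_in(rmA)}

== RESULT ==
["ball_in(b2,rmA)", "carry(b5,left)", "robot_in(rmA)"]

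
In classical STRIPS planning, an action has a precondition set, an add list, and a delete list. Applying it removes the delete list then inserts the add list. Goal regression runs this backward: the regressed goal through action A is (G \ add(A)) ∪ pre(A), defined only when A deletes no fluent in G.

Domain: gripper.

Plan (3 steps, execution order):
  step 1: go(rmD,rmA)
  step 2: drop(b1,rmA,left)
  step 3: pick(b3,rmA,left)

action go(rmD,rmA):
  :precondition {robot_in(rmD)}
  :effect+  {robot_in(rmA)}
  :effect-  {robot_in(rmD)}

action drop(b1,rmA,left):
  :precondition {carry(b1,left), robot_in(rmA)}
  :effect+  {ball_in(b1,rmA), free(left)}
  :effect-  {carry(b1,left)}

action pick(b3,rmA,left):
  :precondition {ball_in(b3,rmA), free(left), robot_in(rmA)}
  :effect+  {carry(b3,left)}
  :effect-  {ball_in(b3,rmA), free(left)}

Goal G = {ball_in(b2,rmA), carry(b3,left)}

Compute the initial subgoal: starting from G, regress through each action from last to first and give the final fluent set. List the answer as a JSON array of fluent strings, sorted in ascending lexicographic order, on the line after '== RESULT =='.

Regress step by step:
  through step 3 (pick(b3,rmA,left)): drop {carry(b3,left)}, keep {ball_in(b2,rmA)}, require {ball_in(b3,rmA), free(left), robot_in(rmA)}
    → {ball_in(b2,rmA), ball_in(b3,rmA), free(left), robot_in(rmA)}
  through step 2 (drop(b1,rmA,left)): drop {free(left)}, keep {ball_in(b2,rmA), ball_in(b3,rmA), robot_in(rmA)}, require {carry(b1,left), robot_in(rmA)}
    → {ball_in(b2,rmA), ball_in(b3,rmA), carry(b1,left), robot_in(rmA)}
  through step 1 (go(rmD,rmA)): drop {robot_in(rmA)}, keep {ball_in(b2,rmA), ball_in(b3,rmA), carry(b1,left)}, require {robot_in(rmD)}
    → {ball_in(b2,rmA), ball_in(b3,rmA), carry(b1,left), robot_in(rmD)}

== RESULT ==
["ball_in(b2,rmA)", "ball_in(b3,rmA)", "carry(b1,left)", "robot_in(rmD)"]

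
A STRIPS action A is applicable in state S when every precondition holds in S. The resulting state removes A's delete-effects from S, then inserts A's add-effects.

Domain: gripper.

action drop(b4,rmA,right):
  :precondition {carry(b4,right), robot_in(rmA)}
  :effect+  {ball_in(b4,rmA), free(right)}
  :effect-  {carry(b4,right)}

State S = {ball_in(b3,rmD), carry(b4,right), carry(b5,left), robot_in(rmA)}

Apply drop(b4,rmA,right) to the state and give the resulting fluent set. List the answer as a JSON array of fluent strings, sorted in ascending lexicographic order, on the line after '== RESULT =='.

Progress:
  pre ⊆ S: {carry(b4,right), robot_in(rmA)} ⊆ S  — applicable
  S \ del = {ball_in(b3,rmD), carry(b5,left), robot_in(rmA)}
  ∪ add   = {ball_in(b3,rmD), ball_in(b4,rmA), carry(b5,left), free(right), robot_in(rmA)}

== RESULT ==
["ball_in(b3,rmD)", "ball_in(b4,rmA)", "carry(b5,left)", "free(right)", "robot_in(rmA)"]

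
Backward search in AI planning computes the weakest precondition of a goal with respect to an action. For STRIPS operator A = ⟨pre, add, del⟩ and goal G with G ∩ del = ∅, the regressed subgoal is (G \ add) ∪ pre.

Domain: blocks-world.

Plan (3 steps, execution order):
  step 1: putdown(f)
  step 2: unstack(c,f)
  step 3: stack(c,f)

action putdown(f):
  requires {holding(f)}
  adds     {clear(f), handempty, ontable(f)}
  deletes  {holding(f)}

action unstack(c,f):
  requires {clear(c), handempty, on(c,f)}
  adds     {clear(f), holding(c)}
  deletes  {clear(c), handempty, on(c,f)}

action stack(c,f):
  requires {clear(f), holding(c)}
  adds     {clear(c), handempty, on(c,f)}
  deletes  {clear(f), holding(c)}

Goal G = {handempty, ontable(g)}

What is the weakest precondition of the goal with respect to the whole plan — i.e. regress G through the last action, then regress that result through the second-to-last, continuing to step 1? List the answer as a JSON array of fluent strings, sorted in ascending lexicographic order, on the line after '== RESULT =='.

Regress step by step:
  through step 3 (stack(c,f)): drop {handempty}, keep {ontable(g)}, require {clear(f), holding(c)}
    → {clear(f), holding(c), ontable(g)}
  through step 2 (unstack(c,f)): drop {clear(f), holding(c)}, keep {ontable(g)}, require {clear(c), handempty, on(c,f)}
    → {clear(c), handempty, on(c,f), ontable(g)}
  through step 1 (putdown(f)): drop {handempty}, keep {clear(c), on(c,f), ontable(g)}, require {holding(f)}
    → {clear(c), holding(f), on(c,f), ontable(g)}

== RESULT ==
["clear(c)", "holding(f)", "on(c,f)", "ontable(g)"]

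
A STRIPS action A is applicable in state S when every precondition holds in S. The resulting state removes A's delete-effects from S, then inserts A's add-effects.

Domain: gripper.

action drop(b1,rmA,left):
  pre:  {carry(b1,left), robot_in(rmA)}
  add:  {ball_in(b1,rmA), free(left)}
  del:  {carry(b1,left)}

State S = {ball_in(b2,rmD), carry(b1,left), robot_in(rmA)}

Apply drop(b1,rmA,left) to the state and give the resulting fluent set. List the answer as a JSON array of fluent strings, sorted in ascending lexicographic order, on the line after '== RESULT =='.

Progress:
  pre ⊆ S: {carry(b1,left), robot_in(rmA)} ⊆ S  — applicable
  S \ del = {ball_in(b2,rmD), robot_in(rmA)}
  ∪ add   = {ball_in(b1,rmA), ball_in(b2,rmD), free(left), robot_in(rmA)}

== RESULT ==
["ball_in(b1,rmA)", "ball_in(b2,rmD)", "free(left)", "robot_in(rmA)"]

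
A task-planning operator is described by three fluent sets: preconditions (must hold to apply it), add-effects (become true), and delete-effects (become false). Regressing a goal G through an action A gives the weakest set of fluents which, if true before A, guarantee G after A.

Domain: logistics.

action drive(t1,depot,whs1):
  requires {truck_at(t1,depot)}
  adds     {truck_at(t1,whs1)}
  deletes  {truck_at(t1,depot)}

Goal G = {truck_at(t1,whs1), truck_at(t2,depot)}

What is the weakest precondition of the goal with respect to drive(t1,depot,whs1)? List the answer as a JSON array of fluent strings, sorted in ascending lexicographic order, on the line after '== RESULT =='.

Compute (G \ add) ∪ pre:
  G ∩ del = {}  (empty — regression defined)
  G \ add = {truck_at(t1,whs1), truck_at(t2,depot)} \ {truck_at(t1,whs1)} = {truck_at(t2,depot)}
  ∪ pre   = {truck_at(t2,depot)} ∪ {truck_at(t1,depot)}
          = {truck_at(t1,depot), truck_at(t2,depot)}

== RESULT ==
["truck_at(t1,depot)", "truck_at(t2,depot)"]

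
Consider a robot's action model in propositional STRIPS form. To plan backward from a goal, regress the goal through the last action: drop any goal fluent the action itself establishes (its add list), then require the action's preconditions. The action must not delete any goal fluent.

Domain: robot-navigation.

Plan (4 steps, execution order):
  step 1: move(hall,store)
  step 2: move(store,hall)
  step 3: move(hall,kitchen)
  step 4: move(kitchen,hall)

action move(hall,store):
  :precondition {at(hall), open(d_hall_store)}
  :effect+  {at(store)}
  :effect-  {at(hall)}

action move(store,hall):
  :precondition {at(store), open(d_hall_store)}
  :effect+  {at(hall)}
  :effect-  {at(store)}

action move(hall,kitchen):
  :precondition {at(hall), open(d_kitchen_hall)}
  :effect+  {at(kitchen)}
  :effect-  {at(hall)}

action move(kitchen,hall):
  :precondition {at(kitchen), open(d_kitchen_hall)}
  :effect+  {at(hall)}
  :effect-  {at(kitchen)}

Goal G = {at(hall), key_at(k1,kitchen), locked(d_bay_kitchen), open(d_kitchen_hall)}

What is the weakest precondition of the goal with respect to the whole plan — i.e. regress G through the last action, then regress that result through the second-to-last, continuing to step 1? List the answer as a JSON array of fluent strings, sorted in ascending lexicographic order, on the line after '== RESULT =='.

Regress step by step:
  through step 4 (move(kitchen,hall)): drop {at(hall)}, keep {key_at(k1,kitchen), locked(d_bay_kitchen), open(d_kitchen_hall)}, require {at(kitchen), open(d_kitchen_hall)}
    → {at(kitchen), key_at(k1,kitchen), locked(d_bay_kitchen), open(d_kitchen_hall)}
  through step 3 (move(hall,kitchen)): drop {at(kitchen)}, keep {key_at(k1,kitchen), locked(d_bay_kitchen), open(d_kitchen_hall)}, require {at(hall), open(d_kitchen_hall)}
    → {at(hall), key_at(k1,kitchen), locked(d_bay_kitchen), open(d_kitchen_hall)}
  through step 2 (move(store,hall)): drop {at(hall)}, keep {key_at(k1,kitchen), locked(d_bay_kitchen), open(d_kitchen_hall)}, require {at(store), open(d_hall_store)}
    → {at(store), key_at(k1,kitchen), locked(d_bay_kitchen), open(d_hall_store), open(d_kitchen_hall)}
  through step 1 (move(hall,store)): drop {at(store)}, keep {key_at(k1,kitchen), locked(d_bay_kitchen), open(d_hall_store), open(d_kitchen_hall)}, require {at(hall), open(d_hall_store)}
    → {at(hall), key_at(k1,kitchen), locked(d_bay_kitchen), open(d_hall_store), open(d_kitchen_hall)}

== RESULT ==
["at(hall)", "key_at(k1,kitchen)", "locked(d_bay_kitchen)", "open(d_hall_store)", "open(d_kitchen_hall)"]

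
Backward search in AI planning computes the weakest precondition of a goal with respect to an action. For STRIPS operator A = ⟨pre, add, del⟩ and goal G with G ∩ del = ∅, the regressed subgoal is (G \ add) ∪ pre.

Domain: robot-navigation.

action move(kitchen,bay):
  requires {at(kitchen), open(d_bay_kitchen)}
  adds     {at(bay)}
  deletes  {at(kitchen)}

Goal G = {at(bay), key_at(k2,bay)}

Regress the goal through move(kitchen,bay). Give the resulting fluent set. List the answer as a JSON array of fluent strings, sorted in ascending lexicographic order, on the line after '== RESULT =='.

Regress:
  G ∩ del = {}  (empty — regression defined)
  G \ add = {at(bay), key_at(k2,bay)} \ {at(bay)} = {key_at(k2,bay)}
  ∪ pre   = {key_at(k2,bay)} ∪ {at(kitchen), open(d_bay_kitchen)}
          = {at(kitchen), key_at(k2,bay), open(d_bay_kitchen)}

== RESULT ==
["at(kitchen)", "key_at(k2,bay)", "open(d_bay_kitchen)"]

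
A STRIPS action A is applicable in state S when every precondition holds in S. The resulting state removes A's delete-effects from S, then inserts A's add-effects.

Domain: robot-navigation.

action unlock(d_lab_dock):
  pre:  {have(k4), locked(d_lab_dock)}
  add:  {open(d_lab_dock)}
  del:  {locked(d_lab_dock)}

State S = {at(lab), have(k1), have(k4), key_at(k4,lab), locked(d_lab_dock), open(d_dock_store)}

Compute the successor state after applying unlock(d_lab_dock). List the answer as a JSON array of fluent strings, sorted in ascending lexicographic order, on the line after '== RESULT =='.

Compute (S \ del) ∪ add:
  pre ⊆ S: {have(k4), locked(d_lab_dock)} ⊆ S  — applicable
  S \ del = {at(lab), have(k1), have(k4), key_at(k4,lab), open(d_dock_store)}
  ∪ add   = {at(lab), have(k1), have(k4), key_at(k4,lab), open(d_dock_store), open(d_lab_dock)}

== RESULT ==
["at(lab)", "have(k1)", "have(k4)", "key_at(k4,lab)", "open(d_dock_store)", "open(d_lab_dock)"]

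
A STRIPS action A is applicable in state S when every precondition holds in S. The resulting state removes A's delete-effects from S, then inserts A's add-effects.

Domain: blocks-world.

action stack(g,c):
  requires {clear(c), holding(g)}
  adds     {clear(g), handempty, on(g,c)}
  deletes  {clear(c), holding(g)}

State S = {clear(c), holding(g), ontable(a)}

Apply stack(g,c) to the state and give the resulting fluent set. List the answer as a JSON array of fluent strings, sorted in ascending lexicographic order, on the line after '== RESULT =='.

Progress:
  pre ⊆ S: {clear(c), holding(g)} ⊆ S  — applicable
  S \ del = {ontable(a)}
  ∪ add   = {clear(g), handempty, on(g,c), ontable(a)}

== RESULT ==
["clear(g)", "handempty", "on(g,c)", "ontable(a)"]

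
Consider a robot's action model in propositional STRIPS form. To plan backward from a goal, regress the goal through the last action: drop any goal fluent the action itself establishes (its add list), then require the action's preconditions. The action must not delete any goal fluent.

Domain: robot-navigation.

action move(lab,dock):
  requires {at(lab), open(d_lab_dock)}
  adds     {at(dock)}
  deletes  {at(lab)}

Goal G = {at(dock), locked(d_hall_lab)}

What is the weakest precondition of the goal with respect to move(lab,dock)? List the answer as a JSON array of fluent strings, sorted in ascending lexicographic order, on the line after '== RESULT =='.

Regress:
  G ∩ del = {}  (empty — regression defined)
  G \ add = {at(dock), locked(d_hall_lab)} \ {at(dock)} = {locked(d_hall_lab)}
  ∪ pre   = {locked(d_hall_lab)} ∪ {at(lab), open(d_lab_dock)}
          = {at(lab), locked(d_hall_lab), open(d_lab_dock)}

== RESULT ==
["at(lab)", "locked(d_hall_lab)", "open(d_lab_dock)"]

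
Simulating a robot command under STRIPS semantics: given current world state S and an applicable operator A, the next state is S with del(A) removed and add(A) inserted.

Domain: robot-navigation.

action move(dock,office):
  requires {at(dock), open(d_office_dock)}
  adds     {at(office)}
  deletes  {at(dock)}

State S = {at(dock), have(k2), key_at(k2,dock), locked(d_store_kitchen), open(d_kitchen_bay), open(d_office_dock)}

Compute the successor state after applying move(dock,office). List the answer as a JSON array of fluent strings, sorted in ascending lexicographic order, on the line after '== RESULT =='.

Compute (S \ del) ∪ add:
  pre ⊆ S: {at(dock), open(d_office_dock)} ⊆ S  — applicable
  S \ del = {have(k2), key_at(k2,dock), locked(d_store_kitchen), open(d_kitchen_bay), open(d_office_dock)}
  ∪ add   = {at(office), have(k2), key_at(k2,dock), locked(d_store_kitchen), open(d_kitchen_bay), open(d_office_dock)}

== RESULT ==
["at(office)", "have(k2)", "key_at(k2,dock)", "locked(d_store_kitchen)", "open(d_kitchen_bay)", "open(d_office_dock)"]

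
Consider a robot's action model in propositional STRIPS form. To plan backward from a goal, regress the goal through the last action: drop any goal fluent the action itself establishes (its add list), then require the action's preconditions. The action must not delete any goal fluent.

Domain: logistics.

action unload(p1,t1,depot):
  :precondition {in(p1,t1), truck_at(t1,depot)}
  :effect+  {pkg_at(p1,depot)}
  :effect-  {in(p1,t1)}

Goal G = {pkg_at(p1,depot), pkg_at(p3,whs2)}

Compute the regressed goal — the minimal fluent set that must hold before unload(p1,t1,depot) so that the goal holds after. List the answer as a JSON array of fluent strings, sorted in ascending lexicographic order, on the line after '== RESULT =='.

Regress:
  G ∩ del = {}  (empty — regression defined)
  G \ add = {pkg_at(p1,depot), pkg_at(p3,whs2)} \ {pkg_at(p1,depot)} = {pkg_at(p3,whs2)}
  ∪ pre   = {pkg_at(p3,whs2)} ∪ {in(p1,t1), truck_at(t1,depot)}
          = {in(p1,t1), pkg_at(p3,whs2), truck_at(t1,depot)}

== RESULT ==
["in(p1,t1)", "pkg_at(p3,whs2)", "truck_at(t1,depot)"]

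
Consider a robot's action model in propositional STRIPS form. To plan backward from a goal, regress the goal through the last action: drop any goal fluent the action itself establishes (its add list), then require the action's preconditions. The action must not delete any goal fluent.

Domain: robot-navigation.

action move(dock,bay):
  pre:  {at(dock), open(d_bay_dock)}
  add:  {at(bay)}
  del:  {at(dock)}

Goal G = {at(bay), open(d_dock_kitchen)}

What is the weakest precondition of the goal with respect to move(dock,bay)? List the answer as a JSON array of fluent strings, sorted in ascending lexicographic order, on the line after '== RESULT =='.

Compute (G \ add) ∪ pre:
  G ∩ del = {}  (empty — regression defined)
  G \ add = {at(bay), open(d_dock_kitchen)} \ {at(bay)} = {open(d_dock_kitchen)}
  ∪ pre   = {open(d_dock_kitchen)} ∪ {at(dock), open(d_bay_dock)}
          = {at(dock), open(d_bay_dock), open(d_dock_kitchen)}

== RESULT ==
["at(dock)", "open(d_bay_dock)", "open(d_dock_kitchen)"]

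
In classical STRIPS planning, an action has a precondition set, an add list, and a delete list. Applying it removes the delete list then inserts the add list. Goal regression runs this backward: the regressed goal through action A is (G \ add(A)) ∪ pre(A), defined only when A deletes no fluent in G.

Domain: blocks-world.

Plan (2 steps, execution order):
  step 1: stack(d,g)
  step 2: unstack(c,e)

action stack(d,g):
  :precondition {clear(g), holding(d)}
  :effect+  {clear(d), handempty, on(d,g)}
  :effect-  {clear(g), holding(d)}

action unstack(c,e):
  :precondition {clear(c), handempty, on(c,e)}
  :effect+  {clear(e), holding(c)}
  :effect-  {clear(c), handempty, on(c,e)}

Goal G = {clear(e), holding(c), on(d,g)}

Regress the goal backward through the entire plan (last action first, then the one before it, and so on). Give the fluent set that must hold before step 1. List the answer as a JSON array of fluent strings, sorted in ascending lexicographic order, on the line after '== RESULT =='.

Work backward from the goal:
  through step 2 (unstack(c,e)): drop {clear(e), holding(c)}, keep {on(d,g)}, require {clear(c), handempty, on(c,e)}
    → {clear(c), handempty, on(c,e), on(d,g)}
  through step 1 (stack(d,g)): drop {handempty, on(d,g)}, keep {clear(c), on(c,e)}, require {clear(g), holding(d)}
    → {clear(c), clear(g), holding(d), on(c,e)}

== RESULT ==
["clear(c)", "clear(g)", "holding(d)", "on(c,e)"]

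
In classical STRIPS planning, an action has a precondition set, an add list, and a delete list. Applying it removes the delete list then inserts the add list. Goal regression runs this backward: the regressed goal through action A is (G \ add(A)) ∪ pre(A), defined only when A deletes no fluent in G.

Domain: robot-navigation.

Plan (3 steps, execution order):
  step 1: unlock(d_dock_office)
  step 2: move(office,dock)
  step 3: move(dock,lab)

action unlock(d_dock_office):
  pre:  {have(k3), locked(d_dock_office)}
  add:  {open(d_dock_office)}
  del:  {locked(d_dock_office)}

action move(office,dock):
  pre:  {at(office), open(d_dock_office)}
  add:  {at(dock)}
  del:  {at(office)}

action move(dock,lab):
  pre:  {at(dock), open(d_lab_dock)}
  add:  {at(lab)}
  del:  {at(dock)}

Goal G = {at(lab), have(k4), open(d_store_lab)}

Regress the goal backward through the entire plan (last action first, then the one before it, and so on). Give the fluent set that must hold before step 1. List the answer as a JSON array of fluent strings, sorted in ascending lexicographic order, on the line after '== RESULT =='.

Regress step by step:
  through step 3 (move(dock,lab)): drop {at(lab)}, keep {have(k4), open(d_store_lab)}, require {at(dock), open(d_lab_dock)}
    → {at(dock), have(k4), open(d_lab_dock), open(d_store_lab)}
  through step 2 (move(office,dock)): drop {at(dock)}, keep {have(k4), open(d_lab_dock), open(d_store_lab)}, require {at(office), open(d_dock_office)}
    → {at(office), have(k4), open(d_dock_office), open(d_lab_dock), open(d_store_lab)}
  through step 1 (unlock(d_dock_office)): drop {open(d_dock_office)}, keep {at(office), have(k4), open(d_lab_dock), open(d_store_lab)}, require {have(k3), locked(d_dock_office)}
    → {at(office), have(k3), have(k4), locked(d_dock_office), open(d_lab_dock), open(d_store_lab)}

== RESULT ==
["at(office)", "have(k3)", "have(k4)", "locked(d_dock_office)", "open(d_lab_dock)", "open(d_store_lab)"]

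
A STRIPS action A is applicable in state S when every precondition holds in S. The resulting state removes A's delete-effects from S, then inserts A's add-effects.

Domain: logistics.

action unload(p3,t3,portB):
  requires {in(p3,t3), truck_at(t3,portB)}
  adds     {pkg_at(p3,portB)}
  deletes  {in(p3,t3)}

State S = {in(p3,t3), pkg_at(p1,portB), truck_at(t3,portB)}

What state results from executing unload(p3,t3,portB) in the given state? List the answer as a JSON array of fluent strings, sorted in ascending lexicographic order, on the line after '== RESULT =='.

Compute (S \ del) ∪ add:
  pre ⊆ S: {in(p3,t3), truck_at(t3,portB)} ⊆ S  — applicable
  S \ del = {pkg_at(p1,portB), truck_at(t3,portB)}
  ∪ add   = {pkg_at(p1,portB), pkg_at(p3,portB), truck_at(t3,portB)}

== RESULT ==
["pkg_at(p1,portB)", "pkg_at(p3,portB)", "truck_at(t3,portB)"]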